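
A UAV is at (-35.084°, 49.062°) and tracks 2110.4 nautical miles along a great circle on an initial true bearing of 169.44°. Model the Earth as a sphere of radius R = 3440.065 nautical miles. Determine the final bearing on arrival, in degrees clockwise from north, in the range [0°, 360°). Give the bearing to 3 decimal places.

The arc subtends δ = 2110.4/3440.065 = 0.613477 rad at the centre.
Start latitude φ₁ = -0.612331 rad; initial bearing θ = 2.957286 rad.
sin φ₂ = sin φ₁ cos δ + cos φ₁ sin δ cos θ = (-0.574777)(0.817651) + (0.818310)(0.575714)(-0.983064) = -0.933100
φ₂ = asin(-0.933100) = -1.202940 rad = -68.923°.
Then Δλ = atan2(0.086338, 0.281327) = 0.297773 rad, from sin θ sin δ cos φ₁ over cos δ − sin φ₁ sin φ₂.
λ₂ = λ₁ + Δλ = 66.123°.
The forward bearing on arrival equals the back-azimuth from the destination plus 180°.
Back-azimuth from P₂ (-68.923°, 66.123°) to P₁ (-35.084°, 49.062°), with Δλ' = λ₁ − λ₂ = -17.061°: atan2( sin Δλ' cos φ₁ , cos φ₂ sin φ₁ − sin φ₂ cos φ₁ cos Δλ' ) = 335.353°.
Final bearing = (335.353° + 180°) mod 360° = 155.353°.

final bearing 155.353°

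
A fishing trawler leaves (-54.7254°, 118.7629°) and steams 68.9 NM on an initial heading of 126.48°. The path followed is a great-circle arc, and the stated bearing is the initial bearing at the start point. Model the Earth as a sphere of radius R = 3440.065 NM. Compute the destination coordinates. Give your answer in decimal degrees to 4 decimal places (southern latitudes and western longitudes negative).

latitude -55.3970°, longitude 120.3878°

δ = 68.9/3440.065 = 0.020029 rad (1.1476°).
Converting: φ₁ = -0.955138 rad, θ = 2.207492 rad.
sin φ₂ = sin φ₁ cos δ + cos φ₁ sin δ cos θ = (-0.816394)(0.999799) + (0.577496)(0.020027)(-0.594542) = -0.823106
φ₂ = asin(-0.823106) = -0.966859 rad = -55.3970°.
Δλ = atan2( sin θ sin δ cos φ₁ , cos δ − sin φ₁ sin φ₂ ) = atan2(0.009300, 0.327821) = 0.028360 rad = 1.6249°.
λ₂ = 118.7629° + 1.6249° = 120.3878°.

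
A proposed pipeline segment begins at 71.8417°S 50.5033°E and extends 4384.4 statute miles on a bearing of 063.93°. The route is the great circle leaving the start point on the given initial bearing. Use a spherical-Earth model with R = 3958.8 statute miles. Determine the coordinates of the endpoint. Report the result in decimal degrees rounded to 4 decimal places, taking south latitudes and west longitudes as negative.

The arc subtends δ = 4384.4/3958.8 = 1.107507 rad at the centre.
Converting: φ₁ = -1.253874 rad, θ = 1.115789 rad.
Destination latitude: φ₂ = arcsin( sin φ₁ cos δ + cos φ₁ sin δ cos θ ) = arcsin(-0.302117) = -17.5848°.
Then Δλ = atan2(0.250427, 0.159822) = 1.002764 rad, from sin θ sin δ cos φ₁ over cos δ − sin φ₁ sin φ₂.
Hence λ₂ = 50.5033° + 57.4541° = 107.9574°.

latitude -17.5848°, longitude 107.9574°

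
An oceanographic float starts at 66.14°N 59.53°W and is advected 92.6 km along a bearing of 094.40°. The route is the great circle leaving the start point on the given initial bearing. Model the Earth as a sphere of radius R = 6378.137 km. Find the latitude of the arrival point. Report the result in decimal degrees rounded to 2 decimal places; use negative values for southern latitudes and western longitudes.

latitude 66.06°

δ = 92.6/6378.137 = 0.014518 rad (0.8318°).
Start latitude φ₁ = 1.154361 rad; initial bearing θ = 1.647591 rad.
Destination latitude: φ₂ = arcsin( sin φ₁ cos δ + cos φ₁ sin δ cos θ ) = arcsin(0.913990) = 66.06°.
Δλ = atan2( sin θ sin δ cos φ₁ , cos δ − sin φ₁ sin φ₂ ) = atan2(0.005855, 0.164018) = 0.035683 rad = 2.04°.
λ₂ = -59.53° + 2.04° = -57.49°.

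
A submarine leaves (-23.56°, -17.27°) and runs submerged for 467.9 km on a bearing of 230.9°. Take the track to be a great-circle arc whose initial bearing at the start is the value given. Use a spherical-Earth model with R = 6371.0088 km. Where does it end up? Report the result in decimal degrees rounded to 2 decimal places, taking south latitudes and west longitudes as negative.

latitude -26.17°, longitude -20.91°

Central angle δ = d/R = 0.073442 rad.
Start latitude φ₁ = -0.411200 rad; initial bearing θ = 4.029965 rad.
Applying the spherical law of cosines for sides, sin φ₂ = sin φ₁ cos δ + cos φ₁ sin δ cos θ = -0.441051, so φ₂ = -26.17°.
For the longitude increment, Δλ = atan2( sin θ sin δ cos φ₁, cos δ − sin φ₁ sin φ₂ ) = atan2(-0.052197, 0.821012) = -3.64°.
λ₂ = λ₁ + Δλ = -20.91°.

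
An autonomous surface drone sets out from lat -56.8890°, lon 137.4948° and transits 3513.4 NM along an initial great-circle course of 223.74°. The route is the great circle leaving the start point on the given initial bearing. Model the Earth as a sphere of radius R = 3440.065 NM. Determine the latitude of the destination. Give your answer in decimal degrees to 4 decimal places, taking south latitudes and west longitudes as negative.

latitude -50.7152°

Angular distance δ = d/R = 3513.4 / 3440.065 = 1.021318 rad.
Converting: φ₁ = -0.992900 rad, θ = 3.905000 rad.
Destination latitude: φ₂ = arcsin( sin φ₁ cos δ + cos φ₁ sin δ cos θ ) = arcsin(-0.774008) = -50.7152°.
Then Δλ = atan2(-0.322084, -0.126077) = -1.943904 rad, from sin θ sin δ cos φ₁ over cos δ − sin φ₁ sin φ₂.
Hence λ₂ = 137.4948° + -111.3775° = 26.1173°.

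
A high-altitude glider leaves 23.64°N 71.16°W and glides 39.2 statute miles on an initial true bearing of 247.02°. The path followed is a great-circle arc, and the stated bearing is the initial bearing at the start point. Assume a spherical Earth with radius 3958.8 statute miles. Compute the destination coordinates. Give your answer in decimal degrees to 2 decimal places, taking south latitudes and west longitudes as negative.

The arc subtends δ = 39.2/3958.8 = 0.009902 rad at the centre.
Start latitude φ₁ = 0.412596 rad; initial bearing θ = 4.311312 rad.
sin φ₂ = sin φ₁ cos δ + cos φ₁ sin δ cos θ = (0.400989)(0.999951) + (0.916083)(0.009902)(-0.390410) = 0.397428
φ₂ = asin(0.397428) = 0.408712 rad = 23.42°.
For the longitude increment, Δλ = atan2( sin θ sin δ cos φ₁, cos δ − sin φ₁ sin φ₂ ) = atan2(-0.008351, 0.840587) = -0.57°.
λ₂ = -71.16° + -0.57° = -71.73°.

latitude 23.42°, longitude -71.73°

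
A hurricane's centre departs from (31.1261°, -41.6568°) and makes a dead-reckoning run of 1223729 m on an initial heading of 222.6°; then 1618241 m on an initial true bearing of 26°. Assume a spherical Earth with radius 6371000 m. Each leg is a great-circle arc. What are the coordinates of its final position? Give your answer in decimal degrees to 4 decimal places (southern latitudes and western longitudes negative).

Apply the spherical direct solution leg by leg, carrying full precision between legs.
Leg 1: from (31.1261°, -41.6568°), δ = 1223729/6371000 = 0.192078 rad, θ = 222.6° → φ = 22.7759°, λ = -49.7129°.
Leg 2: from (22.7759°, -49.7129°), δ = 1618241/6371000 = 0.254001 rad, θ = 26° → φ = 35.6579°, λ = -41.9212°.

latitude 35.6579°, longitude -41.9212°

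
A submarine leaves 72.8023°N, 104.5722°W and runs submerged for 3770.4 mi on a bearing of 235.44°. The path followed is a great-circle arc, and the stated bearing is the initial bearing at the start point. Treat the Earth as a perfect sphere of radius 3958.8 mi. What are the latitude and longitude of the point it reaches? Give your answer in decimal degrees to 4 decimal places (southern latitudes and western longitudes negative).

latitude 24.6540°, longitude -152.1616°

δ = 3770.4/3958.8 = 0.952410 rad (54.5691°).
With φ₁ = 72.8023° = 1.270640 rad and θ = 235.44° = 4.109203 rad:
Destination latitude: φ₂ = arcsin( sin φ₁ cos δ + cos φ₁ sin δ cos θ ) = arcsin(0.417138) = 24.6540°.
For the longitude increment, Δλ = atan2( sin θ sin δ cos φ₁, cos δ − sin φ₁ sin φ₂ ) = atan2(-0.198402, 0.181234) = -47.5894°.
λ₂ = λ₁ + Δλ = -152.1616°.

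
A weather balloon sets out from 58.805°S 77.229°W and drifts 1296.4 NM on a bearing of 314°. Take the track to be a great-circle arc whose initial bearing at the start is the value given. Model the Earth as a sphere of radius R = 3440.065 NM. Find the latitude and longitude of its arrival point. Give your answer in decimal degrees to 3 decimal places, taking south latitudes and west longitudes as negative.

latitude -41.527°, longitude -97.936°

Central angle δ = d/R = 0.376853 rad.
With φ₁ = -58.805° = -1.026341 rad and θ = 314° = 5.480334 rad:
sin φ₂ = sin φ₁ cos δ + cos φ₁ sin δ cos θ = (-0.855409)(0.929827) + (0.517952)(0.367996)(0.694658) = -0.662978
φ₂ = asin(-0.662978) = -0.724790 rad = -41.527°.
Δλ = atan2( sin θ sin δ cos φ₁ , cos δ − sin φ₁ sin φ₂ ) = atan2(-0.137109, 0.362710) = -0.361411 rad = -20.707°.
λ₂ = λ₁ + Δλ = -97.936°.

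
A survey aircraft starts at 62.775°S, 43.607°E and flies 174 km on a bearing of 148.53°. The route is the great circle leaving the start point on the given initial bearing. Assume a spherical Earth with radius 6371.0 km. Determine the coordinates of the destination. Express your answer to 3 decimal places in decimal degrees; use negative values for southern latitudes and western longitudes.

latitude -64.098°, longitude 45.477°

Central angle δ = d/R = 0.027311 rad.
Converting: φ₁ = -1.095630 rad, θ = 2.592338 rad.
Destination latitude: φ₂ = arcsin( sin φ₁ cos δ + cos φ₁ sin δ cos θ ) = arcsin(-0.899541) = -64.098°.
Δλ = atan2( sin θ sin δ cos φ₁ , cos δ − sin φ₁ sin φ₂ ) = atan2(0.006522, 0.199740) = 0.032641 rad = 1.870°.
Hence λ₂ = 43.607° + 1.870° = 45.477°.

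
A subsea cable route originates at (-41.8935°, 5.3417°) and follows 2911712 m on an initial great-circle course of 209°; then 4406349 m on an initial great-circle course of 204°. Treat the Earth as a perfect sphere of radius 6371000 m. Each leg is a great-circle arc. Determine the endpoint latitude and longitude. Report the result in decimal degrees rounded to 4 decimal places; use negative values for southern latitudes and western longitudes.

Apply the spherical direct solution leg by leg, carrying full precision between legs.
Leg 1: from (-41.8935°, 5.3417°), δ = 2911712/6371000 = 0.457026 rad, θ = 209° → φ = -62.4385°, λ = -22.1983°.
Leg 2: from (-62.4385°, -22.1983°), δ = 4406349/6371000 = 0.691626 rad, θ = 204° → φ = -72.2498°, λ = -143.8880°.

latitude -72.2498°, longitude -143.8880°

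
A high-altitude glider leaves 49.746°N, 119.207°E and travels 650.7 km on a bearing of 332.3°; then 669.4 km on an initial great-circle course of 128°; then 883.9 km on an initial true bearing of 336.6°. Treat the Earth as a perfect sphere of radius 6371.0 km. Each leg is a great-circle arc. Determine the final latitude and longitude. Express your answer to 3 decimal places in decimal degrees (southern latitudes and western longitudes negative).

latitude 58.046°, longitude 116.056°

Apply the spherical direct solution leg by leg, carrying full precision between legs.
Leg 1: from (49.746°, 119.207°), δ = 650.7/6371 = 0.102135 rad, θ = 332.3° → φ = 54.840°, λ = 114.486°.
Leg 2: from (54.840°, 114.486°), δ = 669.4/6371 = 0.105070 rad, θ = 128° → φ = 50.882°, λ = 122.013°.
Leg 3: from (50.882°, 122.013°), δ = 883.9/6371 = 0.138738 rad, θ = 336.6° → φ = 58.046°, λ = 116.056°.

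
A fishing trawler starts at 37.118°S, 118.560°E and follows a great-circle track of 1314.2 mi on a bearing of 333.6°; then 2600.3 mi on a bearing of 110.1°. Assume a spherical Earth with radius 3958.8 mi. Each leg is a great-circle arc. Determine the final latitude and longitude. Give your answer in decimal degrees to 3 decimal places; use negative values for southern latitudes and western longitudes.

latitude -27.709°, longitude 150.073°

Apply the spherical direct solution leg by leg, carrying full precision between legs.
Leg 1: from (-37.118°, 118.560°), δ = 1314.2/3958.8 = 0.331969 rad, θ = 333.6° → φ = -19.739°, λ = 109.704°.
Leg 2: from (-19.739°, 109.704°), δ = 2600.3/3958.8 = 0.656840 rad, θ = 110.1° → φ = -27.709°, λ = 150.073°.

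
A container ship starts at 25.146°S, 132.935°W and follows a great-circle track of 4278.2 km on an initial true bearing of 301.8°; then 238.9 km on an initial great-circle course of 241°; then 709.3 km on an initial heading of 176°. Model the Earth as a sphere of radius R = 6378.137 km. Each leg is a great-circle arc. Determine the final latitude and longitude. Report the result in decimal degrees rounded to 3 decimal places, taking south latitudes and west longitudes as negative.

latitude -9.479°, longitude -166.278°

Apply the spherical direct solution leg by leg, carrying full precision between legs.
Leg 1: from (-25.146°, -132.935°), δ = 4278.2/6378.137 = 0.670760 rad, θ = 301.8° → φ = -2.084°, λ = -164.848°.
Leg 2: from (-2.084°, -164.848°), δ = 238.9/6378.137 = 0.037456 rad, θ = 241° → φ = -3.123°, λ = -166.727°.
Leg 3: from (-3.123°, -166.727°), δ = 709.3/6378.137 = 0.111208 rad, θ = 176° → φ = -9.479°, λ = -166.278°.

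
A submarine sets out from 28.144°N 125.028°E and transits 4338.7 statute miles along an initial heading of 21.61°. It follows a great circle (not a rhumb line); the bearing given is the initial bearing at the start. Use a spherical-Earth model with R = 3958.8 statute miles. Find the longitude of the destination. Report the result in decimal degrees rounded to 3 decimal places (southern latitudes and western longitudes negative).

The arc subtends δ = 4338.7/3958.8 = 1.095963 rad at the centre.
With φ₁ = 28.144° = 0.491205 rad and θ = 21.61° = 0.377166 rad:
Applying the spherical law of cosines for sides, sin φ₂ = sin φ₁ cos δ + cos φ₁ sin δ cos θ = 0.944745, so φ₂ = 70.864°.
For the longitude increment, Δλ = atan2( sin θ sin δ cos φ₁, cos δ − sin φ₁ sin φ₂ ) = atan2(0.288816, 0.011564) = 87.707°.
λ₂ = 125.028° + 87.707° = 212.735°, normalized to (−180°, 180°] → -147.265°.

longitude -147.265°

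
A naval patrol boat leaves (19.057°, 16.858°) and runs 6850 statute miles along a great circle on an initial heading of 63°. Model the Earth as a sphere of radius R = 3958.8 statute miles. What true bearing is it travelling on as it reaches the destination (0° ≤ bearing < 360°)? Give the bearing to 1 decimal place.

final bearing 114.9°

Angular distance δ = d/R = 6850 / 3958.8 = 1.730322 rad.
With φ₁ = 19.057° = 0.332607 rad and θ = 63° = 1.099557 rad:
sin φ₂ = sin φ₁ cos δ + cos φ₁ sin δ cos θ = (0.326509)(-0.158850) + (0.945194)(0.987303)(0.453990) = 0.371795
φ₂ = asin(0.371795) = 0.380942 rad = 21.826°.
For the longitude increment, Δλ = atan2( sin θ sin δ cos φ₁, cos δ − sin φ₁ sin φ₂ ) = atan2(0.831481, -0.280244) = 108.626°.
λ₂ = λ₁ + Δλ = 125.484°.
The forward bearing on arrival equals the back-azimuth from the destination plus 180°.
Back-azimuth from P₂ (21.8°, 125.5°) to P₁ (19.1°, 16.9°), with Δλ' = λ₁ − λ₂ = -108.6°: atan2( sin Δλ' cos φ₁ , cos φ₂ sin φ₁ − sin φ₂ cos φ₁ cos Δλ' ) = 294.9°.
Final bearing = (294.9° + 180°) mod 360° = 114.9°.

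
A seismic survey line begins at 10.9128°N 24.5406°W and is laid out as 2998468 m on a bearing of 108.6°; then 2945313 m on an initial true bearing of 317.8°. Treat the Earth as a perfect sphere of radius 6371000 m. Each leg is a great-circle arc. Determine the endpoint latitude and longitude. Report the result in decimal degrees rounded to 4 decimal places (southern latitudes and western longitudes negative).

Apply the spherical direct solution leg by leg, carrying full precision between legs.
Leg 1: from (10.9128°, -24.5406°), δ = 2998468/6371000 = 0.470643 rad, θ = 108.6° → φ = 1.5307°, λ = 0.9224°.
Leg 2: from (1.5307°, 0.9224°), δ = 2945313/6371000 = 0.462300 rad, θ = 317.8° → φ = 20.7441°, λ = -17.7624°.

latitude 20.7441°, longitude -17.7624°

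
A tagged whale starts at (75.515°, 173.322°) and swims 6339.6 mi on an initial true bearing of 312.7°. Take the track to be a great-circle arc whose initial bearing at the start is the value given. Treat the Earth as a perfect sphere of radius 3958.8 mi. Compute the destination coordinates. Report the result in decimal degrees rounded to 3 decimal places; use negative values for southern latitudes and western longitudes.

Angular distance δ = d/R = 6339.6 / 3958.8 = 1.601394 rad.
Start latitude φ₁ = 1.317985 rad; initial bearing θ = 5.457645 rad.
Destination latitude: φ₂ = arcsin( sin φ₁ cos δ + cos φ₁ sin δ cos θ ) = arcsin(0.139926) = 8.044°.
Then Δλ = atan2(-0.183736, -0.166071) = -2.305739 rad, from sin θ sin δ cos φ₁ over cos δ − sin φ₁ sin φ₂.
λ₂ = λ₁ + Δλ = 41.213°.

latitude 8.044°, longitude 41.213°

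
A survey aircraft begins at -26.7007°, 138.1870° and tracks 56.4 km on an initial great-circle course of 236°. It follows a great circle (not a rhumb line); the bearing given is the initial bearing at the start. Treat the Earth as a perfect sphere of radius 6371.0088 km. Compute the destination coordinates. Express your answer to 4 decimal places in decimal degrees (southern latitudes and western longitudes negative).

latitude -26.9836°, longitude 137.7151°

Angular distance δ = d/R = 56.4 / 6371.0088 = 0.008853 rad.
Converting: φ₁ = -0.466015 rad, θ = 4.118977 rad.
sin φ₂ = sin φ₁ cos δ + cos φ₁ sin δ cos θ = (-0.449330)(0.999961) + (0.893366)(0.008852)(-0.559193) = -0.453735
φ₂ = asin(-0.453735) = -0.470952 rad = -26.9836°.
For the longitude increment, Δλ = atan2( sin θ sin δ cos φ₁, cos δ − sin φ₁ sin φ₂ ) = atan2(-0.006556, 0.796084) = -0.4719°.
λ₂ = 138.1870° + -0.4719° = 137.7151°.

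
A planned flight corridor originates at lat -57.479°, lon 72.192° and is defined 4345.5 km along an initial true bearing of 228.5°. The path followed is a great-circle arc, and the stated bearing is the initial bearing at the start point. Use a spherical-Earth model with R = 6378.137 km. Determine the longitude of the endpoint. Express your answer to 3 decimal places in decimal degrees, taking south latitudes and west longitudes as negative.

Angular distance δ = d/R = 4345.5 / 6378.137 = 0.681312 rad.
With φ₁ = -57.479° = -1.003198 rad and θ = 228.5° = 3.988077 rad:
sin φ₂ = sin φ₁ cos δ + cos φ₁ sin δ cos θ = (-0.843194)(0.776747) + (0.537609)(0.629813)(-0.662620) = -0.879307
φ₂ = asin(-0.879307) = -1.074406 rad = -61.559°.
For the longitude increment, Δλ = atan2( sin θ sin δ cos φ₁, cos δ − sin φ₁ sin φ₂ ) = atan2(-0.253591, 0.035320) = -82.071°.
λ₂ = 72.192° + -82.071° = -9.879°.

longitude -9.879°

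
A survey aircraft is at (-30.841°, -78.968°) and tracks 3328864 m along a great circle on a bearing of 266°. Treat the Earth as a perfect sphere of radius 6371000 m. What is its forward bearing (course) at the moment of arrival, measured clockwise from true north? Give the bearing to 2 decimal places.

δ = 3328864/6371000 = 0.522503 rad (29.9372°).
Converting: φ₁ = -0.538277 rad, θ = 4.642576 rad.
sin φ₂ = sin φ₁ cos δ + cos φ₁ sin δ cos θ = (-0.512657)(0.866573) + (0.858593)(0.499050)(-0.069756) = -0.474144
φ₂ = asin(-0.474144) = -0.493992 rad = -28.304°.
For the longitude increment, Δλ = atan2( sin θ sin δ cos φ₁, cos δ − sin φ₁ sin φ₂ ) = atan2(-0.427438, 0.623499) = -34.432°.
Hence λ₂ = -78.968° + -34.432° = -113.400°.
The forward bearing on arrival equals the back-azimuth from the destination plus 180°.
Back-azimuth from P₂ (-28.30°, -113.40°) to P₁ (-30.84°, -78.97°), with Δλ' = λ₁ − λ₂ = 34.43°: atan2( sin Δλ' cos φ₁ , cos φ₂ sin φ₁ − sin φ₂ cos φ₁ cos Δλ' ) = 103.39°.
Final bearing = (103.39° + 180°) mod 360° = 283.39°.

final bearing 283.39°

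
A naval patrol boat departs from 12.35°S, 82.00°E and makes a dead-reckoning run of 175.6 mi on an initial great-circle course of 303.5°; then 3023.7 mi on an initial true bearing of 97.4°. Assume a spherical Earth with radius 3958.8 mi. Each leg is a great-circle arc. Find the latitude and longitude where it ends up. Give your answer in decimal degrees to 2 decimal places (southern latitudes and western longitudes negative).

latitude -12.97°, longitude 124.58°

Apply the spherical direct solution leg by leg, carrying full precision between legs.
Leg 1: from (-12.35°, 82.00°), δ = 175.6/3958.8 = 0.044357 rad, θ = 303.5° → φ = -10.94°, λ = 79.84°.
Leg 2: from (-10.94°, 79.84°), δ = 3023.7/3958.8 = 0.763792 rad, θ = 97.4° → φ = -12.97°, λ = 124.58°.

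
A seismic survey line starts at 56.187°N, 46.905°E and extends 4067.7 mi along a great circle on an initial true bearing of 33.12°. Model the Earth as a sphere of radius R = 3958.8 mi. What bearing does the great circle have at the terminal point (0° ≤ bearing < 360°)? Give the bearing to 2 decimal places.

final bearing 147.12°

Central angle δ = d/R = 1.027508 rad.
Start latitude φ₁ = 0.980648 rad; initial bearing θ = 0.578053 rad.
Destination latitude: φ₂ = arcsin( sin φ₁ cos δ + cos φ₁ sin δ cos θ ) = arcsin(0.828478) = 55.943°.
For the longitude increment, Δλ = atan2( sin θ sin δ cos φ₁, cos δ − sin φ₁ sin φ₂ ) = atan2(0.260279, -0.171395) = 123.365°.
λ₂ = λ₁ + Δλ = 170.270°.
The forward bearing on arrival equals the back-azimuth from the destination plus 180°.
Back-azimuth from P₂ (55.94°, 170.27°) to P₁ (56.19°, 46.91°), with Δλ' = λ₁ − λ₂ = -123.36°: atan2( sin Δλ' cos φ₁ , cos φ₂ sin φ₁ − sin φ₂ cos φ₁ cos Δλ' ) = 327.12°.
Final bearing = (327.12° + 180°) mod 360° = 147.12°.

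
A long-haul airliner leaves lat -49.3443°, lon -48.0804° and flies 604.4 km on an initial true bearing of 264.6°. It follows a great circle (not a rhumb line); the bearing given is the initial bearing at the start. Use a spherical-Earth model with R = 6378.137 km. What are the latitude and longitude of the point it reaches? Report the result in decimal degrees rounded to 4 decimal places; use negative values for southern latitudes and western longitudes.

Angular distance δ = d/R = 604.4 / 6378.137 = 0.094761 rad.
Start latitude φ₁ = -0.861221 rad; initial bearing θ = 4.618141 rad.
sin φ₂ = sin φ₁ cos δ + cos φ₁ sin δ cos θ = (-0.758638)(0.995514) + (0.651512)(0.094619)(-0.094108) = -0.761036
φ₂ = asin(-0.761036) = -0.864909 rad = -49.5556°.
Then Δλ = atan2(-0.061372, 0.418162) = -0.145726 rad, from sin θ sin δ cos φ₁ over cos δ − sin φ₁ sin φ₂.
λ₂ = -48.0804° + -8.3495° = -56.4299°.

latitude -49.5556°, longitude -56.4299°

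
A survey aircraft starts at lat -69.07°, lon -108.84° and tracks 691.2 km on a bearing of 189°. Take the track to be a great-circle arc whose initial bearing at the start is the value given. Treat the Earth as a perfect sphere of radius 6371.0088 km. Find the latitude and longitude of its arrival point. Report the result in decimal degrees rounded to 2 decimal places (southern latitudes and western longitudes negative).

latitude -75.18°, longitude -112.64°

Angular distance δ = d/R = 691.2 / 6371.0088 = 0.108491 rad.
Converting: φ₁ = -1.205499 rad, θ = 3.298672 rad.
sin φ₂ = sin φ₁ cos δ + cos φ₁ sin δ cos θ = (-0.934018)(0.994121) + (0.357227)(0.108279)(-0.987688) = -0.966730
φ₂ = asin(-0.966730) = -1.312122 rad = -75.18°.
Then Δλ = atan2(-0.006051, 0.091178) = -0.066267 rad, from sin θ sin δ cos φ₁ over cos δ − sin φ₁ sin φ₂.
λ₂ = λ₁ + Δλ = -112.64°.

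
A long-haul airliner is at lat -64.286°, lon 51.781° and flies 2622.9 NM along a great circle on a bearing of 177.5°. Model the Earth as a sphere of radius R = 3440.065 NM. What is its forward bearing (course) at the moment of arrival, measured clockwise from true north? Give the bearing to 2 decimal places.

Central angle δ = d/R = 0.762457 rad.
Converting: φ₁ = -1.122002 rad, θ = 3.097959 rad.
Applying the spherical law of cosines for sides, sin φ₂ = sin φ₁ cos δ + cos φ₁ sin δ cos θ = -0.950925, so φ₂ = -71.976°.
Then Δλ = atan2(0.013072, -0.133614) = 3.044070 rad, from sin θ sin δ cos φ₁ over cos δ − sin φ₁ sin φ₂.
λ₂ = 51.781° + 174.412° = 226.193°, normalized to (−180°, 180°] → -133.807°.
The forward bearing on arrival equals the back-azimuth from the destination plus 180°.
Back-azimuth from P₂ (-71.98°, -133.81°) to P₁ (-64.29°, 51.78°), with Δλ' = λ₁ − λ₂ = 185.59°: atan2( sin Δλ' cos φ₁ , cos φ₂ sin φ₁ − sin φ₂ cos φ₁ cos Δλ' ) = 183.51°.
Final bearing = (183.51° + 180°) mod 360° = 3.51°.

final bearing 3.51°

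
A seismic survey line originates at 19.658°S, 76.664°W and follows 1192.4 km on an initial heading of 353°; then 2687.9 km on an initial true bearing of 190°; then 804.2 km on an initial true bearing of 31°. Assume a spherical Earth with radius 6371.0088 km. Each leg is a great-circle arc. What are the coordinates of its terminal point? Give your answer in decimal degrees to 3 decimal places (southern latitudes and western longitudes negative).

latitude -26.495°, longitude -78.676°

Apply the spherical direct solution leg by leg, carrying full precision between legs.
Leg 1: from (-19.658°, -76.664°), δ = 1192.4/6371.0088 = 0.187160 rad, θ = 353° → φ = -9.010°, λ = -77.980°.
Leg 2: from (-9.010°, -77.980°), δ = 2687.9/6371.0088 = 0.421896 rad, θ = 190° → φ = -32.763°, λ = -82.830°.
Leg 3: from (-32.763°, -82.830°), δ = 804.2/6371.0088 = 0.126228 rad, θ = 31° → φ = -26.495°, λ = -78.676°.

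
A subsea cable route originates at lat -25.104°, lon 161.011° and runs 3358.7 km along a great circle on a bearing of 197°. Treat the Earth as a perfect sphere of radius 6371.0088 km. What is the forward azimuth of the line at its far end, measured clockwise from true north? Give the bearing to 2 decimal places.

Central angle δ = d/R = 0.527185 rad.
With φ₁ = -25.104° = -0.438147 rad and θ = 197° = 3.438299 rad:
Destination latitude: φ₂ = arcsin( sin φ₁ cos δ + cos φ₁ sin δ cos θ ) = arcsin(-0.802332) = -53.353°.
Δλ = atan2( sin θ sin δ cos φ₁ , cos δ − sin φ₁ sin φ₂ ) = atan2(-0.133198, 0.523827) = -0.249002 rad = -14.267°.
λ₂ = λ₁ + Δλ = 146.744°.
The forward bearing on arrival equals the back-azimuth from the destination plus 180°.
Back-azimuth from P₂ (-53.35°, 146.74°) to P₁ (-25.10°, 161.01°), with Δλ' = λ₁ − λ₂ = 14.27°: atan2( sin Δλ' cos φ₁ , cos φ₂ sin φ₁ − sin φ₂ cos φ₁ cos Δλ' ) = 26.33°.
Final bearing = (26.33° + 180°) mod 360° = 206.33°.

final bearing 206.33°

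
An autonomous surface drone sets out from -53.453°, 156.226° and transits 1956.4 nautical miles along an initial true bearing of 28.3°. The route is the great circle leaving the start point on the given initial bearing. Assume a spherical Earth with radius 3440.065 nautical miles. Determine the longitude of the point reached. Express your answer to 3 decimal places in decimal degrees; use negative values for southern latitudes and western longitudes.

Central angle δ = d/R = 0.568710 rad.
With φ₁ = -53.453° = -0.932931 rad and θ = 28.3° = 0.493928 rad:
sin φ₂ = sin φ₁ cos δ + cos φ₁ sin δ cos θ = (-0.803369)(0.842596) + (0.595482)(0.538546)(0.880477) = -0.394551
φ₂ = asin(-0.394551) = -0.405580 rad = -23.238°.
Δλ = atan2( sin θ sin δ cos φ₁ , cos δ − sin φ₁ sin φ₂ ) = atan2(0.152037, 0.525626) = 0.281566 rad = 16.133°.
Hence λ₂ = 156.226° + 16.133° = 172.359°.

longitude 172.359°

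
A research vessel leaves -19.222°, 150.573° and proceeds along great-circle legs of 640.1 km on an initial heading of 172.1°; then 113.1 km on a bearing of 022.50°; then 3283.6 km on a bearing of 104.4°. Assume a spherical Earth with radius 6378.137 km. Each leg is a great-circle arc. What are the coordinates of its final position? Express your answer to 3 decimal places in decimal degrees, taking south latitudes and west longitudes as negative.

latitude -27.747°, longitude -175.524°

Apply the spherical direct solution leg by leg, carrying full precision between legs.
Leg 1: from (-19.222°, 150.573°), δ = 640.1/6378.137 = 0.100358 rad, θ = 172.1° → φ = -24.915°, λ = 151.443°.
Leg 2: from (-24.915°, 151.443°), δ = 113.1/6378.137 = 0.017732 rad, θ = 22.5° → φ = -23.976°, λ = 151.868°.
Leg 3: from (-23.976°, 151.868°), δ = 3283.6/6378.137 = 0.514821 rad, θ = 104.4° → φ = -27.747°, λ = -175.524°.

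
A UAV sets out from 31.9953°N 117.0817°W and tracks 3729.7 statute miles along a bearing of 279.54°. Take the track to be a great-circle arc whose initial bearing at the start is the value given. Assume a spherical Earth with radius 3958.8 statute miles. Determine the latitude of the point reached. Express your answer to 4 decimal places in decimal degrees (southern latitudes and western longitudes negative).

Central angle δ = d/R = 0.942129 rad.
With φ₁ = 31.9953° = 0.558423 rad and θ = 279.54° = 4.878893 rad:
Applying the spherical law of cosines for sides, sin φ₂ = sin φ₁ cos δ + cos φ₁ sin δ cos θ = 0.425273, so φ₂ = 25.1680°.
Δλ = atan2( sin θ sin δ cos φ₁ , cos δ − sin φ₁ sin φ₂ ) = atan2(-0.676460, 0.362736) = -1.078588 rad = -61.7986°.
λ₂ = λ₁ + Δλ = -178.8803°.

latitude 25.1680°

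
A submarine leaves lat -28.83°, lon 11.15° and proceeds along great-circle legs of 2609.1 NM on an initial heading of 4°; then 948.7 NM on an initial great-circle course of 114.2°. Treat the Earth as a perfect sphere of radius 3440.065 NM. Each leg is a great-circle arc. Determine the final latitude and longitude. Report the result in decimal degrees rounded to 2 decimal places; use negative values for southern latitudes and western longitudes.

Apply the spherical direct solution leg by leg, carrying full precision between legs.
Leg 1: from (-28.83°, 11.15°), δ = 2609.1/3440.065 = 0.758445 rad, θ = 4° → φ = 14.54°, λ = 13.99°.
Leg 2: from (14.54°, 13.99°), δ = 948.7/3440.065 = 0.275780 rad, θ = 114.2° → φ = 7.67°, λ = 28.50°.

latitude 7.67°, longitude 28.50°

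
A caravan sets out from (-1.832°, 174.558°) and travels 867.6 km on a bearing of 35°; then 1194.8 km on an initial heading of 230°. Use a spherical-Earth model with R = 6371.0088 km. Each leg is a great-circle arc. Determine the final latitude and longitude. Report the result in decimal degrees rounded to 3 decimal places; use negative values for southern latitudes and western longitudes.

Apply the spherical direct solution leg by leg, carrying full precision between legs.
Leg 1: from (-1.832°, 174.558°), δ = 867.6/6371.0088 = 0.136179 rad, θ = 35° → φ = 4.559°, λ = 179.038°.
Leg 2: from (4.559°, 179.038°), δ = 1194.8/6371.0088 = 0.187537 rad, θ = 230° → φ = -2.371°, λ = 170.820°.

latitude -2.371°, longitude 170.820°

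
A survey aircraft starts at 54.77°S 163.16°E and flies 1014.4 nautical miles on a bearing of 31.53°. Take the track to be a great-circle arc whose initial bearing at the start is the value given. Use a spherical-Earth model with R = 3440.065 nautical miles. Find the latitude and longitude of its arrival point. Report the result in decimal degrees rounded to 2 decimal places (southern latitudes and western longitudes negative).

latitude -39.69°, longitude 174.55°

The arc subtends δ = 1014.4/3440.065 = 0.294878 rad at the centre.
Start latitude φ₁ = -0.955917 rad; initial bearing θ = 0.550302 rad.
Destination latitude: φ₂ = arcsin( sin φ₁ cos δ + cos φ₁ sin δ cos θ ) = arcsin(-0.638688) = -39.69°.
Then Δλ = atan2(0.087671, 0.435130) = 0.198821 rad, from sin θ sin δ cos φ₁ over cos δ − sin φ₁ sin φ₂.
λ₂ = λ₁ + Δλ = 174.55°.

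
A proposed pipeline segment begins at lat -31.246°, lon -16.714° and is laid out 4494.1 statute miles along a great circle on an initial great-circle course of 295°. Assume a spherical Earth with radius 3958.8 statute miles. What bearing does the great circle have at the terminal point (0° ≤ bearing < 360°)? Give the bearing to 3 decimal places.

final bearing 308.788°

Angular distance δ = d/R = 4494.1 / 3958.8 = 1.135218 rad.
Converting: φ₁ = -0.545346 rad, θ = 5.148721 rad.
Applying the spherical law of cosines for sides, sin φ₂ = sin φ₁ cos δ + cos φ₁ sin δ cos θ = 0.108716, so φ₂ = 6.241°.
Δλ = atan2( sin θ sin δ cos φ₁ , cos δ − sin φ₁ sin φ₂ ) = atan2(-0.702496, 0.478327) = -0.973006 rad = -55.749°.
Hence λ₂ = -16.714° + -55.749° = -72.463°.
The forward bearing on arrival equals the back-azimuth from the destination plus 180°.
Back-azimuth from P₂ (6.241°, -72.463°) to P₁ (-31.246°, -16.714°), with Δλ' = λ₁ − λ₂ = 55.749°: atan2( sin Δλ' cos φ₁ , cos φ₂ sin φ₁ − sin φ₂ cos φ₁ cos Δλ' ) = 128.788°.
Final bearing = (128.788° + 180°) mod 360° = 308.788°.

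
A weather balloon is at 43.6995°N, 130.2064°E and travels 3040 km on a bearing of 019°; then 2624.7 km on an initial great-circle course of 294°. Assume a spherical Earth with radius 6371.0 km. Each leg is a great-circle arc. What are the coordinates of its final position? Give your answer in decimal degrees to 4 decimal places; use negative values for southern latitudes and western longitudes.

Apply the spherical direct solution leg by leg, carrying full precision between legs.
Leg 1: from (43.6995°, 130.2064°), δ = 3040/6371 = 0.477162 rad, θ = 19° → φ = 68.0714°, λ = 153.8080°.
Leg 2: from (68.0714°, 153.8080°), δ = 2624.7/6371 = 0.411976 rad, θ = 294° → φ = 65.6240°, λ = 91.3940°.

latitude 65.6240°, longitude 91.3940°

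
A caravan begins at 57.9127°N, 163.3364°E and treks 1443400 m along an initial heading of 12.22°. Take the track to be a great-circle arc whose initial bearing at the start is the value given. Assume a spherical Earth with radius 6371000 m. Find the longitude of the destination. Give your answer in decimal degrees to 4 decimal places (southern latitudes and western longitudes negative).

longitude 171.4951°

Central angle δ = d/R = 0.226558 rad.
Start latitude φ₁ = 1.010767 rad; initial bearing θ = 0.213279 rad.
Applying the spherical law of cosines for sides, sin φ₂ = sin φ₁ cos δ + cos φ₁ sin δ cos θ = 0.942208, so φ₂ = 70.4258°.
Δλ = atan2( sin θ sin δ cos φ₁ , cos δ − sin φ₁ sin φ₂ ) = atan2(0.025257, 0.176169) = 0.142395 rad = 8.1587°.
Hence λ₂ = 163.3364° + 8.1587° = 171.4951°.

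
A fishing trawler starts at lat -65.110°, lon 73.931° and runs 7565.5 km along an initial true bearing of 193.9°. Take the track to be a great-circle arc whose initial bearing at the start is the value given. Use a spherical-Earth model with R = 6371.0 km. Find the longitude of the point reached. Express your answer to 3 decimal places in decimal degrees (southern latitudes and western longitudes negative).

longitude -87.396°

Angular distance δ = d/R = 7565.5 / 6371 = 1.187490 rad.
Converting: φ₁ = -1.136384 rad, θ = 3.384193 rad.
sin φ₂ = sin φ₁ cos δ + cos φ₁ sin δ cos θ = (-0.907117)(0.373989) + (0.420877)(0.927433)(-0.970716) = -0.718157
φ₂ = asin(-0.718157) = -0.801150 rad = -45.903°.
Δλ = atan2( sin θ sin δ cos φ₁ , cos δ − sin φ₁ sin φ₂ ) = atan2(-0.093770, -0.277464) = -2.815691 rad = -161.327°.
Hence λ₂ = 73.931° + -161.327° = -87.396°.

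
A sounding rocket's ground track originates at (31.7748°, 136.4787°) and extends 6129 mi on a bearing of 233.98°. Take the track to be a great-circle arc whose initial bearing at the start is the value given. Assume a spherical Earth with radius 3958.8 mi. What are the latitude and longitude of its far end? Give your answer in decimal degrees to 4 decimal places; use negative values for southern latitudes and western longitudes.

Central angle δ = d/R = 1.548196 rad.
Converting: φ₁ = 0.554575 rad, θ = 4.083721 rad.
Destination latitude: φ₂ = arcsin( sin φ₁ cos δ + cos φ₁ sin δ cos θ ) = arcsin(-0.487903) = -29.2029°.
Then Δλ = atan2(-0.687415, 0.279519) = -1.184593 rad, from sin θ sin δ cos φ₁ over cos δ − sin φ₁ sin φ₂.
λ₂ = 136.4787° + -67.8722° = 68.6065°.

latitude -29.2029°, longitude 68.6065°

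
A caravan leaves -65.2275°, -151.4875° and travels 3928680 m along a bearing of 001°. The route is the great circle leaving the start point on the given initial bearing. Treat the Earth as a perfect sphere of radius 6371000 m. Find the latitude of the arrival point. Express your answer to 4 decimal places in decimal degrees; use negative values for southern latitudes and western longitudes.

latitude -29.8985°

Angular distance δ = d/R = 3928680 / 6371000 = 0.616650 rad.
Converting: φ₁ = -1.138435 rad, θ = 0.017453 rad.
Applying the spherical law of cosines for sides, sin φ₂ = sin φ₁ cos δ + cos φ₁ sin δ cos θ = -0.498465, so φ₂ = -29.8985°.
For the longitude increment, Δλ = atan2( sin θ sin δ cos φ₁, cos δ − sin φ₁ sin φ₂ ) = atan2(0.004229, 0.363225) = 0.6671°.
Hence λ₂ = -151.4875° + 0.6671° = -150.8204°.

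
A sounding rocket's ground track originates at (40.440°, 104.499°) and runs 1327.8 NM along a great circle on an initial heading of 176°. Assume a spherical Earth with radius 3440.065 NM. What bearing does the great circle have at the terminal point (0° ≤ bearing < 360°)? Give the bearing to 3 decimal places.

The arc subtends δ = 1327.8/3440.065 = 0.385981 rad at the centre.
Converting: φ₁ = 0.705811 rad, θ = 3.071779 rad.
Destination latitude: φ₂ = arcsin( sin φ₁ cos δ + cos φ₁ sin δ cos θ ) = arcsin(0.315103) = 18.367°.
Δλ = atan2( sin θ sin δ cos φ₁ , cos δ − sin φ₁ sin φ₂ ) = atan2(0.019987, 0.722037) = 0.027674 rad = 1.586°.
Hence λ₂ = 104.499° + 1.586° = 106.085°.
The forward bearing on arrival equals the back-azimuth from the destination plus 180°.
Back-azimuth from P₂ (18.367°, 106.085°) to P₁ (40.440°, 104.499°), with Δλ' = λ₁ − λ₂ = -1.586°: atan2( sin Δλ' cos φ₁ , cos φ₂ sin φ₁ − sin φ₂ cos φ₁ cos Δλ' ) = 356.793°.
Final bearing = (356.793° + 180°) mod 360° = 176.793°.

final bearing 176.793°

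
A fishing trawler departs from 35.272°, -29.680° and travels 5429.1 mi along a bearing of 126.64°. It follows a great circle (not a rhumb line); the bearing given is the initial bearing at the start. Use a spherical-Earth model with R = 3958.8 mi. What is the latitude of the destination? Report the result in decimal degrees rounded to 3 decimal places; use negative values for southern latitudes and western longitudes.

δ = 5429.1/3958.8 = 1.371400 rad (78.5755°).
Converting: φ₁ = 0.615613 rad, θ = 2.210285 rad.
Destination latitude: φ₂ = arcsin( sin φ₁ cos δ + cos φ₁ sin δ cos θ ) = arcsin(-0.363192) = -21.296°.
Δλ = atan2( sin θ sin δ cos φ₁ , cos δ − sin φ₁ sin φ₂ ) = atan2(0.642116, 0.407806) = 1.004970 rad = 57.581°.
λ₂ = -29.680° + 57.581° = 27.901°.

latitude -21.296°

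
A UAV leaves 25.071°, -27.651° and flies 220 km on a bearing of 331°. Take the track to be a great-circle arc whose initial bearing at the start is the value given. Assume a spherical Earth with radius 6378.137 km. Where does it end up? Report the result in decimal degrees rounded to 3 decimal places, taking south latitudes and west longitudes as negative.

latitude 26.796°, longitude -28.724°

δ = 220/6378.137 = 0.034493 rad (1.9763°).
Converting: φ₁ = 0.437571 rad, θ = 5.777040 rad.
sin φ₂ = sin φ₁ cos δ + cos φ₁ sin δ cos θ = (0.423741)(0.999405) + (0.905783)(0.034486)(0.874620) = 0.450809
φ₂ = asin(0.450809) = 0.467672 rad = 26.796°.
For the longitude increment, Δλ = atan2( sin θ sin δ cos φ₁, cos δ − sin φ₁ sin φ₂ ) = atan2(-0.015144, 0.808379) = -1.073°.
λ₂ = λ₁ + Δλ = -28.724°.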